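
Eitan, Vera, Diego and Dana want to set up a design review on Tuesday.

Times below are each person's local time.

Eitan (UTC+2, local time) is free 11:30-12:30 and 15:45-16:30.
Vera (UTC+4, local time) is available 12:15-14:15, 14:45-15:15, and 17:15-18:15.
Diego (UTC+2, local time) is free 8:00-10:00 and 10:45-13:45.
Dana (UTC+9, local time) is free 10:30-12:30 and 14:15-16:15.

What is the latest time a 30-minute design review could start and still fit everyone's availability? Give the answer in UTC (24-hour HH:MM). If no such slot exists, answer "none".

Eitan → UTC: 09:30–10:30, 13:45–14:30.
Vera → UTC: 08:15–10:15, 10:45–11:15, 13:15–14:15.
Diego → UTC: 06:00–08:00, 08:45–11:45.
Dana → UTC: 01:30–03:30, 05:15–07:15.
Eitan ∩ Vera: 09:30–10:15, 13:45–14:15.
Eitan ∩ Vera ∩ Diego: 09:30–10:15.
Eitan ∩ Vera ∩ Diego ∩ Dana: (none).
Windows ≥ 30 min: (none).

none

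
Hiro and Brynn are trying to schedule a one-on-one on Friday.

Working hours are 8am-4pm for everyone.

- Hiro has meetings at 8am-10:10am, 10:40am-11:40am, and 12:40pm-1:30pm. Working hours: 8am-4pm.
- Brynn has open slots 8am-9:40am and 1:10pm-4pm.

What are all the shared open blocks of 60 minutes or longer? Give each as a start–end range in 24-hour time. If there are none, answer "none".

13:30–16:00

Hiro free within 08:00–16:00: 10:10–10:40, 11:40–12:40, 13:30–16:00.
Hiro ∩ Brynn: 13:30–16:00.
Windows ≥ 60 min: 13:30–16:00.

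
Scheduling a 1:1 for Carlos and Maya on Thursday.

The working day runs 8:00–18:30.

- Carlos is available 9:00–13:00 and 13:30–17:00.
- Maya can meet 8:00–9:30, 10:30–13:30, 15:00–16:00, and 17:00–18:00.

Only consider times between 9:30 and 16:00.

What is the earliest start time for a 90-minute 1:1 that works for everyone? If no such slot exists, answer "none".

Carlos ∩ Maya: 09:00–09:30, 10:30–13:00, 15:00–16:00.
Restricted to 09:30–16:00: 10:30–13:00, 15:00–16:00.
Windows ≥ 90 min: 10:30–13:00.
Earliest such window starts at 10:30.

10:30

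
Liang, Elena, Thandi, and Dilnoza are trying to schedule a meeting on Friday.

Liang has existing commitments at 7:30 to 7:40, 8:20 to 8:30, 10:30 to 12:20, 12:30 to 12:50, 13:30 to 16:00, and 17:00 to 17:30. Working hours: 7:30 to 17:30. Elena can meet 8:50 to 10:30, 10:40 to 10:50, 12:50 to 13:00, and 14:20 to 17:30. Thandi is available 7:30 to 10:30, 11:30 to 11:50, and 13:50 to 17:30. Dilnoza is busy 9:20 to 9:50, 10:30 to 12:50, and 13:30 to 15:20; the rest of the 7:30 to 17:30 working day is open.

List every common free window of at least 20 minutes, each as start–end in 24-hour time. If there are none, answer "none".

08:50–09:20, 09:50–10:30, 16:00–17:00

Liang free within 07:30–17:30: 07:40–08:20, 08:30–10:30, 12:20–12:30, 12:50–13:30, 16:00–17:00.
Dilnoza free within 07:30–17:30: 07:30–09:20, 09:50–10:30, 12:50–13:30, 15:20–17:30.
Liang ∩ Elena: 08:50–10:30, 12:50–13:00, 16:00–17:00.
Liang ∩ Elena ∩ Thandi: 08:50–10:30, 16:00–17:00.
Liang ∩ Elena ∩ Thandi ∩ Dilnoza: 08:50–09:20, 09:50–10:30, 16:00–17:00.
Windows ≥ 20 min: 08:50–09:20, 09:50–10:30, 16:00–17:00.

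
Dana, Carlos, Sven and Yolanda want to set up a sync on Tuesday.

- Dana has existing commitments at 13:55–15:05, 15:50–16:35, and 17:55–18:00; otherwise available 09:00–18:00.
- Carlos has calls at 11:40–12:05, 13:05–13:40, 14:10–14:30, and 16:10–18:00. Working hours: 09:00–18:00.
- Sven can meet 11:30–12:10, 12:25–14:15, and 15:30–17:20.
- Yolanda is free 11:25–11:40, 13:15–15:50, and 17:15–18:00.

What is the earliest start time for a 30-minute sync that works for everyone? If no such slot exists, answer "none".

none

Dana free within 09:00–18:00: 09:00–13:55, 15:05–15:50, 16:35–17:55.
Carlos free within 09:00–18:00: 09:00–11:40, 12:05–13:05, 13:40–14:10, 14:30–16:10.
Dana ∩ Carlos: 09:00–11:40, 12:05–13:05, 13:40–13:55, 15:05–15:50.
Dana ∩ Carlos ∩ Sven: 11:30–11:40, 12:05–12:10, 12:25–13:05, 13:40–13:55, 15:30–15:50.
Dana ∩ Carlos ∩ Sven ∩ Yolanda: 11:30–11:40, 13:40–13:55, 15:30–15:50.
Windows ≥ 30 min: (none).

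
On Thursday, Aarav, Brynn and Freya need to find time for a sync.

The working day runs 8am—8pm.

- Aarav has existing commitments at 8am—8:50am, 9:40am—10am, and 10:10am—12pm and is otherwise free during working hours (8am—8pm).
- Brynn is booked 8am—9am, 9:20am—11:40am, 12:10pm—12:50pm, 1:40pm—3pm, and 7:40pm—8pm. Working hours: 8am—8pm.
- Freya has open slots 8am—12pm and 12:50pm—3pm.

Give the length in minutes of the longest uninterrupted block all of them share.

Aarav free within 08:00–20:00: 08:50–09:40, 10:00–10:10, 12:00–20:00.
Brynn free within 08:00–20:00: 09:00–09:20, 11:40–12:10, 12:50–13:40, 15:00–19:40.
Aarav ∩ Brynn: 09:00–09:20, 12:00–12:10, 12:50–13:40, 15:00–19:40.
Aarav ∩ Brynn ∩ Freya: 09:00–09:20, 12:50–13:40.
Common window lengths: 20, 50 min; longest is 50.

50 minutes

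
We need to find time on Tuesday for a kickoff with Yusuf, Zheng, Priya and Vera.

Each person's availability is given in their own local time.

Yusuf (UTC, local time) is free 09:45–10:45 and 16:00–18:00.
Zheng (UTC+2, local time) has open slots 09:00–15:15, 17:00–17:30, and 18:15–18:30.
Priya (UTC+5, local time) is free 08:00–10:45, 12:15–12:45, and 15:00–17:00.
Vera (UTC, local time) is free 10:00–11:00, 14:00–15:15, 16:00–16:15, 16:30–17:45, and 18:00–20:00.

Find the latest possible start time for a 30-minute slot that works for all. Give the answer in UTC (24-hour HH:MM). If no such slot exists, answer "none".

Yusuf → UTC: 09:45–10:45, 16:00–18:00.
Zheng → UTC: 07:00–13:15, 15:00–15:30, 16:15–16:30.
Priya → UTC: 03:00–05:45, 07:15–07:45, 10:00–12:00.
Vera → UTC: 10:00–11:00, 14:00–15:15, 16:00–16:15, 16:30–17:45, 18:00–20:00.
Yusuf ∩ Zheng: 09:45–10:45, 16:15–16:30.
Yusuf ∩ Zheng ∩ Priya: 10:00–10:45.
Yusuf ∩ Zheng ∩ Priya ∩ Vera: 10:00–10:45.
Windows ≥ 30 min: 10:00–10:45.
Latest start in the last window 10:00–10:45 is 10:45 − 30 min = 10:15.

10:15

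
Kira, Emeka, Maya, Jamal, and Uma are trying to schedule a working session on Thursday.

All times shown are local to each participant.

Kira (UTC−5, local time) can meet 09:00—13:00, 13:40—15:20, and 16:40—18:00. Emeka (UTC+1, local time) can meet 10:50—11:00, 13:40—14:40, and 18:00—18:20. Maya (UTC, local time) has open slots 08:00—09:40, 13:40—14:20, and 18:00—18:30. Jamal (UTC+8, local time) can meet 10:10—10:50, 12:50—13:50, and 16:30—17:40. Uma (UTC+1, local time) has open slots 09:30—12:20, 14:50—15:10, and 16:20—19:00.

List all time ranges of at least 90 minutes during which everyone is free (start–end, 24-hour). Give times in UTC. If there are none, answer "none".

Kira → UTC: 14:00–18:00, 18:40–20:20, 21:40–23:00.
Emeka → UTC: 09:50–10:00, 12:40–13:40, 17:00–17:20.
Maya → UTC: 08:00–09:40, 13:40–14:20, 18:00–18:30.
Jamal → UTC: 02:10–02:50, 04:50–05:50, 08:30–09:40.
Uma → UTC: 08:30–11:20, 13:50–14:10, 15:20–18:00.
Kira ∩ Emeka: 17:00–17:20.
Kira ∩ Emeka ∩ Maya: (none).
Kira ∩ Emeka ∩ Maya ∩ Jamal: (none).
Kira ∩ Emeka ∩ Maya ∩ Jamal ∩ Uma: (none).
Windows ≥ 90 min: (none).

none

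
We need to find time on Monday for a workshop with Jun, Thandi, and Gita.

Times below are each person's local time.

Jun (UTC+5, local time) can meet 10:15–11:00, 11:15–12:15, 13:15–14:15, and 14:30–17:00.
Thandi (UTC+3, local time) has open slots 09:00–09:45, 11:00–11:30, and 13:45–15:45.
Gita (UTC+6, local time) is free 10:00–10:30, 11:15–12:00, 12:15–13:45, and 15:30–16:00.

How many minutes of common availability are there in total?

Jun → UTC: 05:15–06:00, 06:15–07:15, 08:15–09:15, 09:30–12:00.
Thandi → UTC: 06:00–06:45, 08:00–08:30, 10:45–12:45.
Gita → UTC: 04:00–04:30, 05:15–06:00, 06:15–07:45, 09:30–10:00.
Jun ∩ Thandi: 06:15–06:45, 08:15–08:30, 10:45–12:00.
Jun ∩ Thandi ∩ Gita: 06:15–06:45.
Total common minutes: 30.

30 minutes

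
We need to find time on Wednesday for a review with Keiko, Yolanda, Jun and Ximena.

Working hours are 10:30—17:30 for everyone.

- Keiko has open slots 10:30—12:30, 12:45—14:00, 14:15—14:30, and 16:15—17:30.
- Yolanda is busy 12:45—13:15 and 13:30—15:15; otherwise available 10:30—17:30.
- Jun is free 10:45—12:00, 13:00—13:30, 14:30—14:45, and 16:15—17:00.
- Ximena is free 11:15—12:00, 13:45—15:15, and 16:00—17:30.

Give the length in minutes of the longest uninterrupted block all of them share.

Yolanda free within 10:30–17:30: 10:30–12:45, 13:15–13:30, 15:15–17:30.
Keiko ∩ Yolanda: 10:30–12:30, 13:15–13:30, 16:15–17:30.
Keiko ∩ Yolanda ∩ Jun: 10:45–12:00, 13:15–13:30, 16:15–17:00.
Keiko ∩ Yolanda ∩ Jun ∩ Ximena: 11:15–12:00, 16:15–17:00.
Common window lengths: 45, 45 min; longest is 45.

45 minutes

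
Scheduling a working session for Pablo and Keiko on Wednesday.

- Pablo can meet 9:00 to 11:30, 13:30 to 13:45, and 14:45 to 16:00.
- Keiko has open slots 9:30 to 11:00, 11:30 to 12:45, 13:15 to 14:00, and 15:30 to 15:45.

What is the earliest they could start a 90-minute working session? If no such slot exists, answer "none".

09:30

Pablo ∩ Keiko: 09:30–11:00, 13:30–13:45, 15:30–15:45.
Windows ≥ 90 min: 09:30–11:00.
Earliest such window starts at 09:30.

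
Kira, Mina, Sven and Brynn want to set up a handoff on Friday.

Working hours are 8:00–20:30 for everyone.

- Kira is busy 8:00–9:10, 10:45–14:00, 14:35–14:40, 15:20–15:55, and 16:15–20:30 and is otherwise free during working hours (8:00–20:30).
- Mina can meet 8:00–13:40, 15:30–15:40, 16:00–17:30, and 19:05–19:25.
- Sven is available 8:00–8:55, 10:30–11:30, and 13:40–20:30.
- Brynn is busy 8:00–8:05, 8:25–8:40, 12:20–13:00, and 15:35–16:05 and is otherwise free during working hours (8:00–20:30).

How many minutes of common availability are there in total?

Kira free within 08:00–20:30: 09:10–10:45, 14:00–14:35, 14:40–15:20, 15:55–16:15.
Brynn free within 08:00–20:30: 08:05–08:25, 08:40–12:20, 13:00–15:35, 16:05–20:30.
Kira ∩ Mina: 09:10–10:45, 16:00–16:15.
Kira ∩ Mina ∩ Sven: 10:30–10:45, 16:00–16:15.
Kira ∩ Mina ∩ Sven ∩ Brynn: 10:30–10:45, 16:05–16:15.
Total common minutes: 15 + 10 = 25.

25 minutes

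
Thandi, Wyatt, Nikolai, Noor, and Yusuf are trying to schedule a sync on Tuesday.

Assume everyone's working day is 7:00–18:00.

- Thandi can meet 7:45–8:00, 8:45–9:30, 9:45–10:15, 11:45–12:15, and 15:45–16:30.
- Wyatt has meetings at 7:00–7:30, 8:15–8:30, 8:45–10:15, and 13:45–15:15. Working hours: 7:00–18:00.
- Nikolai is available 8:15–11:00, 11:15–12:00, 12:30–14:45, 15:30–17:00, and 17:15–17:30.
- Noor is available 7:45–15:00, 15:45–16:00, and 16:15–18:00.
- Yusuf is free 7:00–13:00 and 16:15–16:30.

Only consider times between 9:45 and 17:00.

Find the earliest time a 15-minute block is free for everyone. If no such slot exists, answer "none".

Wyatt free within 07:00–18:00: 07:30–08:15, 08:30–08:45, 10:15–13:45, 15:15–18:00.
Thandi ∩ Wyatt: 07:45–08:00, 11:45–12:15, 15:45–16:30.
Thandi ∩ Wyatt ∩ Nikolai: 11:45–12:00, 15:45–16:30.
Thandi ∩ Wyatt ∩ Nikolai ∩ Noor: 11:45–12:00, 15:45–16:00, 16:15–16:30.
Thandi ∩ Wyatt ∩ Nikolai ∩ Noor ∩ Yusuf: 11:45–12:00, 16:15–16:30.
Restricted to 09:45–17:00: 11:45–12:00, 16:15–16:30.
Windows ≥ 15 min: 11:45–12:00, 16:15–16:30.
Earliest such window starts at 11:45.

11:45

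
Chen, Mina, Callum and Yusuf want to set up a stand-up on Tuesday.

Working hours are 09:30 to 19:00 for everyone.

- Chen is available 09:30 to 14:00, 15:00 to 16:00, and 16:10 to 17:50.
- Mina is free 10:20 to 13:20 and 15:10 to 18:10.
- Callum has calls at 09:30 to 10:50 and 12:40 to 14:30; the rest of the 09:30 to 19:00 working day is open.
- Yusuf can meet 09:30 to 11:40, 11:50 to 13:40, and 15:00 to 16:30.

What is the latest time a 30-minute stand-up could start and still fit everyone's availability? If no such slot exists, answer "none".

Callum free within 09:30–19:00: 10:50–12:40, 14:30–19:00.
Chen ∩ Mina: 10:20–13:20, 15:10–16:00, 16:10–17:50.
Chen ∩ Mina ∩ Callum: 10:50–12:40, 15:10–16:00, 16:10–17:50.
Chen ∩ Mina ∩ Callum ∩ Yusuf: 10:50–11:40, 11:50–12:40, 15:10–16:00, 16:10–16:30.
Windows ≥ 30 min: 10:50–11:40, 11:50–12:40, 15:10–16:00.
Latest start in the last window 15:10–16:00 is 16:00 − 30 min = 15:30.

15:30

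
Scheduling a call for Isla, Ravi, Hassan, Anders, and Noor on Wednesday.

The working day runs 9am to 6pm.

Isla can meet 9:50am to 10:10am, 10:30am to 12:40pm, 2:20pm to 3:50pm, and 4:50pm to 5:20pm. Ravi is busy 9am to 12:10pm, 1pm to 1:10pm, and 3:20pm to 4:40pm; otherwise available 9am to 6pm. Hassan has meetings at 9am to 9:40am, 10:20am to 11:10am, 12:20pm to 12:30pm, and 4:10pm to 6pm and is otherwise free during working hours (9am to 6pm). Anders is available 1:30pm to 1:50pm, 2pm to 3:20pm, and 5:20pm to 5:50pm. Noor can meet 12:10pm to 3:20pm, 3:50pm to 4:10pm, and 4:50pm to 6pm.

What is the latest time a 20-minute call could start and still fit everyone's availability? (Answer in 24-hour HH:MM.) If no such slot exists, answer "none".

Ravi free within 09:00–18:00: 12:10–13:00, 13:10–15:20, 16:40–18:00.
Hassan free within 09:00–18:00: 09:40–10:20, 11:10–12:20, 12:30–16:10.
Isla ∩ Ravi: 12:10–12:40, 14:20–15:20, 16:50–17:20.
Isla ∩ Ravi ∩ Hassan: 12:10–12:20, 12:30–12:40, 14:20–15:20.
Isla ∩ Ravi ∩ Hassan ∩ Anders: 14:20–15:20.
Isla ∩ Ravi ∩ Hassan ∩ Anders ∩ Noor: 14:20–15:20.
Windows ≥ 20 min: 14:20–15:20.
Latest start in the last window 14:20–15:20 is 15:20 − 20 min = 15:00.

15:00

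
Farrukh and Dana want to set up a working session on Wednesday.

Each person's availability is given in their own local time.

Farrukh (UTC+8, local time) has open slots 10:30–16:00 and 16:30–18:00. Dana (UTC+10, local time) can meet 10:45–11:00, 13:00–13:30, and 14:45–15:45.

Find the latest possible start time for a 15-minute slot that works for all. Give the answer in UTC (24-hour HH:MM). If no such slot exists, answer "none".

05:30

Farrukh → UTC: 02:30–08:00, 08:30–10:00.
Dana → UTC: 00:45–01:00, 03:00–03:30, 04:45–05:45.
Farrukh ∩ Dana: 03:00–03:30, 04:45–05:45.
Windows ≥ 15 min: 03:00–03:30, 04:45–05:45.
Latest start in the last window 04:45–05:45 is 05:45 − 15 min = 05:30.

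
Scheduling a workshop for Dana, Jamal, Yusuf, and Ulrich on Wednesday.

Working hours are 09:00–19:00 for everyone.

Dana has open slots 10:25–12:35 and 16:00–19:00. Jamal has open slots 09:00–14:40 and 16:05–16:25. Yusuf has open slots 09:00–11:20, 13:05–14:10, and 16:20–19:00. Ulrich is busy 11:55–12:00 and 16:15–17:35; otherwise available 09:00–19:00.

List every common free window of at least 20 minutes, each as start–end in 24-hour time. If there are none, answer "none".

10:25–11:20

Ulrich free within 09:00–19:00: 09:00–11:55, 12:00–16:15, 17:35–19:00.
Dana ∩ Jamal: 10:25–12:35, 16:05–16:25.
Dana ∩ Jamal ∩ Yusuf: 10:25–11:20, 16:20–16:25.
Dana ∩ Jamal ∩ Yusuf ∩ Ulrich: 10:25–11:20.
Windows ≥ 20 min: 10:25–11:20.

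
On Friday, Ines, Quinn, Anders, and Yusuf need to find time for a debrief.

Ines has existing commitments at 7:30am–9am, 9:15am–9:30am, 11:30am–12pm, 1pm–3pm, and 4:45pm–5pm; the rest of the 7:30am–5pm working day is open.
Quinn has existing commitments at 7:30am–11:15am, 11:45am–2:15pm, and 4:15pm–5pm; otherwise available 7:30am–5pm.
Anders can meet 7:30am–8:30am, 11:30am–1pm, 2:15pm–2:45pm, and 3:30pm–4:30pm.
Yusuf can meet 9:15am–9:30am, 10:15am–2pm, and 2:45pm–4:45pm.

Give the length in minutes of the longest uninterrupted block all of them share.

Ines free within 07:30–17:00: 09:00–09:15, 09:30–11:30, 12:00–13:00, 15:00–16:45.
Quinn free within 07:30–17:00: 11:15–11:45, 14:15–16:15.
Ines ∩ Quinn: 11:15–11:30, 15:00–16:15.
Ines ∩ Quinn ∩ Anders: 15:30–16:15.
Ines ∩ Quinn ∩ Anders ∩ Yusuf: 15:30–16:15.
Single common window of 45 minutes.

45 minutes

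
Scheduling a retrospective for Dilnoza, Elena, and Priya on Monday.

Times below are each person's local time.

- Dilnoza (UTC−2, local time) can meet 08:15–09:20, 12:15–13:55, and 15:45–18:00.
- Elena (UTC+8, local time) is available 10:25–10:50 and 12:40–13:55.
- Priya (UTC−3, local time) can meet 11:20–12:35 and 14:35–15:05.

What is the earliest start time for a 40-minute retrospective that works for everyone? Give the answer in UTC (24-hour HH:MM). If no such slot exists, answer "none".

none

Dilnoza → UTC: 10:15–11:20, 14:15–15:55, 17:45–20:00.
Elena → UTC: 02:25–02:50, 04:40–05:55.
Priya → UTC: 14:20–15:35, 17:35–18:05.
Dilnoza ∩ Elena: (none).
Dilnoza ∩ Elena ∩ Priya: (none).
Windows ≥ 40 min: (none).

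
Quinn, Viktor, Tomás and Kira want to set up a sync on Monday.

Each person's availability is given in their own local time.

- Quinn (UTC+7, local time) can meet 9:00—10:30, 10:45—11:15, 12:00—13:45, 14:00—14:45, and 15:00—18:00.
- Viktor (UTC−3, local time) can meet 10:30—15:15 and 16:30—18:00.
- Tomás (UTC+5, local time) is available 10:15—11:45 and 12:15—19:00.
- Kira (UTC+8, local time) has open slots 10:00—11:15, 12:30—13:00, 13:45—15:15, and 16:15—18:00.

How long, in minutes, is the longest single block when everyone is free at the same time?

Quinn → UTC: 02:00–03:30, 03:45–04:15, 05:00–06:45, 07:00–07:45, 08:00–11:00.
Viktor → UTC: 13:30–18:15, 19:30–21:00.
Tomás → UTC: 05:15–06:45, 07:15–14:00.
Kira → UTC: 02:00–03:15, 04:30–05:00, 05:45–07:15, 08:15–10:00.
Quinn ∩ Viktor: (none).
Quinn ∩ Viktor ∩ Tomás: (none).
Quinn ∩ Viktor ∩ Tomás ∩ Kira: (none).
No common window.

0 minutes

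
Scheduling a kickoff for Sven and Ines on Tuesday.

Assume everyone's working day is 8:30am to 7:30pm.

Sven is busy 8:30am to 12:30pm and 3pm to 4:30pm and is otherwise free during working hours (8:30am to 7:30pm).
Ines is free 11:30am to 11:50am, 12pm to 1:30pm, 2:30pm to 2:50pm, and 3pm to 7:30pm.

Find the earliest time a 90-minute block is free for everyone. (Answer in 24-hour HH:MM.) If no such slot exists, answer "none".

16:30

Sven free within 08:30–19:30: 12:30–15:00, 16:30–19:30.
Sven ∩ Ines: 12:30–13:30, 14:30–14:50, 16:30–19:30.
Windows ≥ 90 min: 16:30–19:30.
Earliest such window starts at 16:30.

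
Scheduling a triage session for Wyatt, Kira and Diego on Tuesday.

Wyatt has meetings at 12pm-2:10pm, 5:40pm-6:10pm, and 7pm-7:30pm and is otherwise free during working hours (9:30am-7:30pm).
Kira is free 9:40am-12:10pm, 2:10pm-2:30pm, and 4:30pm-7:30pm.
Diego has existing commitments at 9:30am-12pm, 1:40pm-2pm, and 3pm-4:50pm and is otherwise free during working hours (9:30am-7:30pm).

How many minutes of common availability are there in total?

120 minutes

Wyatt free within 09:30–19:30: 09:30–12:00, 14:10–17:40, 18:10–19:00.
Diego free within 09:30–19:30: 12:00–13:40, 14:00–15:00, 16:50–19:30.
Wyatt ∩ Kira: 09:40–12:00, 14:10–14:30, 16:30–17:40, 18:10–19:00.
Wyatt ∩ Kira ∩ Diego: 14:10–14:30, 16:50–17:40, 18:10–19:00.
Total common minutes: 20 + 50 + 50 = 120.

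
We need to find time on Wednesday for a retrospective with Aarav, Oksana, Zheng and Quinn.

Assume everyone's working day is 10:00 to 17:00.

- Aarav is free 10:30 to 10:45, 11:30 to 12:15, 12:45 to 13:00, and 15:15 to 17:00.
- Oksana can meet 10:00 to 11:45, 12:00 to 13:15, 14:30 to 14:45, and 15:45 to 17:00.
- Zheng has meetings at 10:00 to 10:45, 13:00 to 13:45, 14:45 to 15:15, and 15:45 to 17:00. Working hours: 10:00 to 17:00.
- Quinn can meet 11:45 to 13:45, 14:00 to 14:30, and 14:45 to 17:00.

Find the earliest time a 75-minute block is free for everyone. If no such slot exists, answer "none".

none

Zheng free within 10:00–17:00: 10:45–13:00, 13:45–14:45, 15:15–15:45.
Aarav ∩ Oksana: 10:30–10:45, 11:30–11:45, 12:00–12:15, 12:45–13:00, 15:45–17:00.
Aarav ∩ Oksana ∩ Zheng: 11:30–11:45, 12:00–12:15, 12:45–13:00.
Aarav ∩ Oksana ∩ Zheng ∩ Quinn: 12:00–12:15, 12:45–13:00.
Windows ≥ 75 min: (none).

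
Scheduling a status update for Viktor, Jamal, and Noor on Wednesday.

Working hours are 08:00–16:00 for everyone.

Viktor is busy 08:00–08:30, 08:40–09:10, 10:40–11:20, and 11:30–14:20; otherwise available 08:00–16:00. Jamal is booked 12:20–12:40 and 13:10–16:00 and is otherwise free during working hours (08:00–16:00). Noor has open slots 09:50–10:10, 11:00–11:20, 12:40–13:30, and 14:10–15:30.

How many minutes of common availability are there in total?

Viktor free within 08:00–16:00: 08:30–08:40, 09:10–10:40, 11:20–11:30, 14:20–16:00.
Jamal free within 08:00–16:00: 08:00–12:20, 12:40–13:10.
Viktor ∩ Jamal: 08:30–08:40, 09:10–10:40, 11:20–11:30.
Viktor ∩ Jamal ∩ Noor: 09:50–10:10.
Total common minutes: 20.

20 minutes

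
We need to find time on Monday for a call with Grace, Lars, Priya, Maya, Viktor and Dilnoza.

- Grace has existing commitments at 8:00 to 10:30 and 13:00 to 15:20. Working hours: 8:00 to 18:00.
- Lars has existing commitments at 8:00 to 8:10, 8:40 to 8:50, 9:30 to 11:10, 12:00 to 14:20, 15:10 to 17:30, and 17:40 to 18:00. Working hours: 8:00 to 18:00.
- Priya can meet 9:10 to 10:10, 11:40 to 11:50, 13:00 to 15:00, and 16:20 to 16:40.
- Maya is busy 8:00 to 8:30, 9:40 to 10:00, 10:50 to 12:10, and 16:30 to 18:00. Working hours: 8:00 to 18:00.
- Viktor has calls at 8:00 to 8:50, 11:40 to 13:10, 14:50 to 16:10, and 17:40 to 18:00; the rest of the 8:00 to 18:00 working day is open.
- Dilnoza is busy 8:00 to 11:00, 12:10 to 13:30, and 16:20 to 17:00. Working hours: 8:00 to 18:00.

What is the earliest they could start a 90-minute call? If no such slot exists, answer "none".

none

Grace free within 08:00–18:00: 10:30–13:00, 15:20–18:00.
Lars free within 08:00–18:00: 08:10–08:40, 08:50–09:30, 11:10–12:00, 14:20–15:10, 17:30–17:40.
Maya free within 08:00–18:00: 08:30–09:40, 10:00–10:50, 12:10–16:30.
Viktor free within 08:00–18:00: 08:50–11:40, 13:10–14:50, 16:10–17:40.
Dilnoza free within 08:00–18:00: 11:00–12:10, 13:30–16:20, 17:00–18:00.
Grace ∩ Lars: 11:10–12:00, 17:30–17:40.
Grace ∩ Lars ∩ Priya: 11:40–11:50.
Grace ∩ Lars ∩ Priya ∩ Maya: (none).
Grace ∩ Lars ∩ Priya ∩ Maya ∩ Viktor: (none).
Grace ∩ Lars ∩ Priya ∩ Maya ∩ Viktor ∩ Dilnoza: (none).
Windows ≥ 90 min: (none).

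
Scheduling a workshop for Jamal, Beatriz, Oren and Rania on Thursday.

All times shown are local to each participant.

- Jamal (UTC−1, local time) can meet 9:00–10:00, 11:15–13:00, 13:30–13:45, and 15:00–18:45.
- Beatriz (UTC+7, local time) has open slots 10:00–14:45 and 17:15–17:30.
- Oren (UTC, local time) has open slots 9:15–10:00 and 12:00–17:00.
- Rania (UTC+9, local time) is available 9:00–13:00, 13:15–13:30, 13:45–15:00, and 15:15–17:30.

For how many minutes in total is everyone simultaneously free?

Jamal → UTC: 10:00–11:00, 12:15–14:00, 14:30–14:45, 16:00–19:45.
Beatriz → UTC: 03:00–07:45, 10:15–10:30.
Oren → UTC: 09:15–10:00, 12:00–17:00.
Rania → UTC: 00:00–04:00, 04:15–04:30, 04:45–06:00, 06:15–08:30.
Jamal ∩ Beatriz: 10:15–10:30.
Jamal ∩ Beatriz ∩ Oren: (none).
Jamal ∩ Beatriz ∩ Oren ∩ Rania: (none).
Total common minutes: 0.

0 minutes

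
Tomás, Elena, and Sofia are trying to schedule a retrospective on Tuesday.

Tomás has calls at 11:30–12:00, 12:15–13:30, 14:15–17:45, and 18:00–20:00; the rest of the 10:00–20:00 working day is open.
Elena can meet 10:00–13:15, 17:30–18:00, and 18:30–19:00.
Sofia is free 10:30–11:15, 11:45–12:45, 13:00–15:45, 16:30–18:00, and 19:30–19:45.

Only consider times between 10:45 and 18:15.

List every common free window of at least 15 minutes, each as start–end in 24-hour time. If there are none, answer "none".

Tomás free within 10:00–20:00: 10:00–11:30, 12:00–12:15, 13:30–14:15, 17:45–18:00.
Tomás ∩ Elena: 10:00–11:30, 12:00–12:15, 17:45–18:00.
Tomás ∩ Elena ∩ Sofia: 10:30–11:15, 12:00–12:15, 17:45–18:00.
Restricted to 10:45–18:15: 10:45–11:15, 12:00–12:15, 17:45–18:00.
Windows ≥ 15 min: 10:45–11:15, 12:00–12:15, 17:45–18:00.

10:45–11:15, 12:00–12:15, 17:45–18:00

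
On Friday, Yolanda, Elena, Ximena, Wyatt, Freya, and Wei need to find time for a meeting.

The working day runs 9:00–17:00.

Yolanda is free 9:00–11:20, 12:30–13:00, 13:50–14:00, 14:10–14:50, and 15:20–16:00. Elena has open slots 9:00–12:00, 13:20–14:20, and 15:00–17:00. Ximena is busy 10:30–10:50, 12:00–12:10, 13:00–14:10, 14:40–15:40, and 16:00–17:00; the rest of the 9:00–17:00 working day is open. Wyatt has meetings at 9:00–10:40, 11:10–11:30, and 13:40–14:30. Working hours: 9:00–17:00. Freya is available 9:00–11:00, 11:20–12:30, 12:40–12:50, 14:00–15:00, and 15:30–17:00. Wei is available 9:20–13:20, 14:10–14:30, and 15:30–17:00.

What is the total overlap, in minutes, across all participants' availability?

Ximena free within 09:00–17:00: 09:00–10:30, 10:50–12:00, 12:10–13:00, 14:10–14:40, 15:40–16:00.
Wyatt free within 09:00–17:00: 10:40–11:10, 11:30–13:40, 14:30–17:00.
Yolanda ∩ Elena: 09:00–11:20, 13:50–14:00, 14:10–14:20, 15:20–16:00.
Yolanda ∩ Elena ∩ Ximena: 09:00–10:30, 10:50–11:20, 14:10–14:20, 15:40–16:00.
Yolanda ∩ Elena ∩ Ximena ∩ Wyatt: 10:50–11:10, 15:40–16:00.
Yolanda ∩ Elena ∩ Ximena ∩ Wyatt ∩ Freya: 10:50–11:00, 15:40–16:00.
Yolanda ∩ Elena ∩ Ximena ∩ Wyatt ∩ Freya ∩ Wei: 10:50–11:00, 15:40–16:00.
Total common minutes: 10 + 20 = 30.

30 minutes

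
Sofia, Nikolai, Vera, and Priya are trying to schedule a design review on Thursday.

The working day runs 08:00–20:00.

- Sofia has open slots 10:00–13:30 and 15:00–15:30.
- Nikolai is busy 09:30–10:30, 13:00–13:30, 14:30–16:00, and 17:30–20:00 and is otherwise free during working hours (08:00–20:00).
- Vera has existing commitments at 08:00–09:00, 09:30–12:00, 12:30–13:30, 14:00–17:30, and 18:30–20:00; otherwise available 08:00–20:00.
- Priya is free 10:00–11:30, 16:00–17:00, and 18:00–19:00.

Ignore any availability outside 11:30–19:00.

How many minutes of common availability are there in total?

0 minutes

Nikolai free within 08:00–20:00: 08:00–09:30, 10:30–13:00, 13:30–14:30, 16:00–17:30.
Vera free within 08:00–20:00: 09:00–09:30, 12:00–12:30, 13:30–14:00, 17:30–18:30.
Sofia ∩ Nikolai: 10:30–13:00.
Sofia ∩ Nikolai ∩ Vera: 12:00–12:30.
Sofia ∩ Nikolai ∩ Vera ∩ Priya: (none).
Restricted to 11:30–19:00: (none).
Total common minutes: 0.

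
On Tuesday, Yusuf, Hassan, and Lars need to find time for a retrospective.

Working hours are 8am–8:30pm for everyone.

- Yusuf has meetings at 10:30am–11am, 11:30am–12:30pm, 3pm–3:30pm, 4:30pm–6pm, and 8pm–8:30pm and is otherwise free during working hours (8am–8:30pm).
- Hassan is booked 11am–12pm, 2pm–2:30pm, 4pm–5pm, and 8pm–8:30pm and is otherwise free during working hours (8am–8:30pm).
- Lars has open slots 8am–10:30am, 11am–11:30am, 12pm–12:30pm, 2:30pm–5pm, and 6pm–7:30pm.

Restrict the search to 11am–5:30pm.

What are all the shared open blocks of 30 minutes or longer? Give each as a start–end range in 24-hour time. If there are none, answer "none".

14:30–15:00, 15:30–16:00

Yusuf free within 08:00–20:30: 08:00–10:30, 11:00–11:30, 12:30–15:00, 15:30–16:30, 18:00–20:00.
Hassan free within 08:00–20:30: 08:00–11:00, 12:00–14:00, 14:30–16:00, 17:00–20:00.
Yusuf ∩ Hassan: 08:00–10:30, 12:30–14:00, 14:30–15:00, 15:30–16:00, 18:00–20:00.
Yusuf ∩ Hassan ∩ Lars: 08:00–10:30, 14:30–15:00, 15:30–16:00, 18:00–19:30.
Restricted to 11:00–17:30: 14:30–15:00, 15:30–16:00.
Windows ≥ 30 min: 14:30–15:00, 15:30–16:00.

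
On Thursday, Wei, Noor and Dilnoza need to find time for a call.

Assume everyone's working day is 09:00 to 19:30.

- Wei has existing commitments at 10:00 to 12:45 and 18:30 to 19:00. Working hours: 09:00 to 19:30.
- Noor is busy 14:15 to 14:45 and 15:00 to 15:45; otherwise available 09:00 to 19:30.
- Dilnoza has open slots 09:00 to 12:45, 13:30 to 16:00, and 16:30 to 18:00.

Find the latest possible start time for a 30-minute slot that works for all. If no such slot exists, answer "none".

17:30

Wei free within 09:00–19:30: 09:00–10:00, 12:45–18:30, 19:00–19:30.
Noor free within 09:00–19:30: 09:00–14:15, 14:45–15:00, 15:45–19:30.
Wei ∩ Noor: 09:00–10:00, 12:45–14:15, 14:45–15:00, 15:45–18:30, 19:00–19:30.
Wei ∩ Noor ∩ Dilnoza: 09:00–10:00, 13:30–14:15, 14:45–15:00, 15:45–16:00, 16:30–18:00.
Windows ≥ 30 min: 09:00–10:00, 13:30–14:15, 16:30–18:00.
Latest start in the last window 16:30–18:00 is 18:00 − 30 min = 17:30.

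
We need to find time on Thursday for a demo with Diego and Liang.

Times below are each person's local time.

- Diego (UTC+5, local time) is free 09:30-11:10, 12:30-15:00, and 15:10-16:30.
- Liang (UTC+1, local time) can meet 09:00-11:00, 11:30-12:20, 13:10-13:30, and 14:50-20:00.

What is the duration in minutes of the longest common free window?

120 minutes

Diego → UTC: 04:30–06:10, 07:30–10:00, 10:10–11:30.
Liang → UTC: 08:00–10:00, 10:30–11:20, 12:10–12:30, 13:50–19:00.
Diego ∩ Liang: 08:00–10:00, 10:30–11:20.
Common window lengths: 120, 50 min; longest is 120.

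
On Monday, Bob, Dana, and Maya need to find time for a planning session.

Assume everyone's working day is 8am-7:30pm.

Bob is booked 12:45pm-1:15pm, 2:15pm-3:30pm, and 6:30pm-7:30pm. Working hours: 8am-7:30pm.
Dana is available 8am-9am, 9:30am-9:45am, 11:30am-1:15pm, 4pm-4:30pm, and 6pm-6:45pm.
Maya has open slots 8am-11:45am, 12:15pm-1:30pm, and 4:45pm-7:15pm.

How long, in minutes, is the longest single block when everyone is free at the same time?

60 minutes

Bob free within 08:00–19:30: 08:00–12:45, 13:15–14:15, 15:30–18:30.
Bob ∩ Dana: 08:00–09:00, 09:30–09:45, 11:30–12:45, 16:00–16:30, 18:00–18:30.
Bob ∩ Dana ∩ Maya: 08:00–09:00, 09:30–09:45, 11:30–11:45, 12:15–12:45, 18:00–18:30.
Common window lengths: 60, 15, 15, 30, 30 min; longest is 60.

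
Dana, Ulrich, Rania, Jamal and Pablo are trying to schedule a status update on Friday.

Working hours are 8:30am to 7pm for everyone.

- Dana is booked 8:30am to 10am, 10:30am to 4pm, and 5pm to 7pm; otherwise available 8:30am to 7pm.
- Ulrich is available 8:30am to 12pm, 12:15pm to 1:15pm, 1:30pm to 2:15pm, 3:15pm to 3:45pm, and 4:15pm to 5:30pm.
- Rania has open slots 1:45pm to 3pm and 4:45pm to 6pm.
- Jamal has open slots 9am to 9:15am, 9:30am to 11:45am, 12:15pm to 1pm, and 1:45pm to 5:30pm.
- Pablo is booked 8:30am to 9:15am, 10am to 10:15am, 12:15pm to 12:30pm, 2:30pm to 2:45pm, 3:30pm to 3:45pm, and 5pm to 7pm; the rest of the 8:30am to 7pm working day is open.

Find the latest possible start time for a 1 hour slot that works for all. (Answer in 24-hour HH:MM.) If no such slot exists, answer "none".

none

Dana free within 08:30–19:00: 10:00–10:30, 16:00–17:00.
Pablo free within 08:30–19:00: 09:15–10:00, 10:15–12:15, 12:30–14:30, 14:45–15:30, 15:45–17:00.
Dana ∩ Ulrich: 10:00–10:30, 16:15–17:00.
Dana ∩ Ulrich ∩ Rania: 16:45–17:00.
Dana ∩ Ulrich ∩ Rania ∩ Jamal: 16:45–17:00.
Dana ∩ Ulrich ∩ Rania ∩ Jamal ∩ Pablo: 16:45–17:00.
Windows ≥ 60 min: (none).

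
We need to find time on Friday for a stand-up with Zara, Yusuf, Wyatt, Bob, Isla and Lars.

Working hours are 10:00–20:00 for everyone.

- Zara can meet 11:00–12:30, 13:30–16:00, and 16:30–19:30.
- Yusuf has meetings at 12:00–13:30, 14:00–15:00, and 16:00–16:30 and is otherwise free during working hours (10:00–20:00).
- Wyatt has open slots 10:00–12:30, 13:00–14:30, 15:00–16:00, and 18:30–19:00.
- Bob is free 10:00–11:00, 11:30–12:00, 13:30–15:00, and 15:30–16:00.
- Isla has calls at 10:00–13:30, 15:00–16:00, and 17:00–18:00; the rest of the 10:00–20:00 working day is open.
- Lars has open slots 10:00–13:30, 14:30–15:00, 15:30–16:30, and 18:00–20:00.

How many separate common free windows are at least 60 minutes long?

Yusuf free within 10:00–20:00: 10:00–12:00, 13:30–14:00, 15:00–16:00, 16:30–20:00.
Isla free within 10:00–20:00: 13:30–15:00, 16:00–17:00, 18:00–20:00.
Zara ∩ Yusuf: 11:00–12:00, 13:30–14:00, 15:00–16:00, 16:30–19:30.
Zara ∩ Yusuf ∩ Wyatt: 11:00–12:00, 13:30–14:00, 15:00–16:00, 18:30–19:00.
Zara ∩ Yusuf ∩ Wyatt ∩ Bob: 11:30–12:00, 13:30–14:00, 15:30–16:00.
Zara ∩ Yusuf ∩ Wyatt ∩ Bob ∩ Isla: 13:30–14:00.
Zara ∩ Yusuf ∩ Wyatt ∩ Bob ∩ Isla ∩ Lars: (none).
Windows ≥ 60 min: (none).
That's 0 windows.

0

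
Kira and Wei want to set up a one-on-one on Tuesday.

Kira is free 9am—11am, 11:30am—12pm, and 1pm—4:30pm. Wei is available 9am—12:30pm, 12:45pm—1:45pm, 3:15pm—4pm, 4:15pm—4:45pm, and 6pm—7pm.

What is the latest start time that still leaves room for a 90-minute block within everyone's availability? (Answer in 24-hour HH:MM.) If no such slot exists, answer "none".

09:30

Kira ∩ Wei: 09:00–11:00, 11:30–12:00, 13:00–13:45, 15:15–16:00, 16:15–16:30.
Windows ≥ 90 min: 09:00–11:00.
Latest start in the last window 09:00–11:00 is 11:00 − 90 min = 09:30.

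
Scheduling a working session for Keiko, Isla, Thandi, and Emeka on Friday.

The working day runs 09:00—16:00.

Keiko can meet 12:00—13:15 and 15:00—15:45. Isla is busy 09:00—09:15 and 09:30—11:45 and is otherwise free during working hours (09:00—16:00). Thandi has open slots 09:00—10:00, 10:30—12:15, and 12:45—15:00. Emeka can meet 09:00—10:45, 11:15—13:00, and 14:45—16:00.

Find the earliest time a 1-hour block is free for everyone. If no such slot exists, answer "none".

none

Isla free within 09:00–16:00: 09:15–09:30, 11:45–16:00.
Keiko ∩ Isla: 12:00–13:15, 15:00–15:45.
Keiko ∩ Isla ∩ Thandi: 12:00–12:15, 12:45–13:15.
Keiko ∩ Isla ∩ Thandi ∩ Emeka: 12:00–12:15, 12:45–13:00.
Windows ≥ 60 min: (none).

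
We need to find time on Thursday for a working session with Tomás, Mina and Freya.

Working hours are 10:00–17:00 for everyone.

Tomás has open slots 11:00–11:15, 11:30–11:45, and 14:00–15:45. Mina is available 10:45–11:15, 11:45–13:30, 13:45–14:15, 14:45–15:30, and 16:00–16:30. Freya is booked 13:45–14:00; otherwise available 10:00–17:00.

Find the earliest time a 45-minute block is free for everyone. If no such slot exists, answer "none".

Freya free within 10:00–17:00: 10:00–13:45, 14:00–17:00.
Tomás ∩ Mina: 11:00–11:15, 14:00–14:15, 14:45–15:30.
Tomás ∩ Mina ∩ Freya: 11:00–11:15, 14:00–14:15, 14:45–15:30.
Windows ≥ 45 min: 14:45–15:30.
Earliest such window starts at 14:45.

14:45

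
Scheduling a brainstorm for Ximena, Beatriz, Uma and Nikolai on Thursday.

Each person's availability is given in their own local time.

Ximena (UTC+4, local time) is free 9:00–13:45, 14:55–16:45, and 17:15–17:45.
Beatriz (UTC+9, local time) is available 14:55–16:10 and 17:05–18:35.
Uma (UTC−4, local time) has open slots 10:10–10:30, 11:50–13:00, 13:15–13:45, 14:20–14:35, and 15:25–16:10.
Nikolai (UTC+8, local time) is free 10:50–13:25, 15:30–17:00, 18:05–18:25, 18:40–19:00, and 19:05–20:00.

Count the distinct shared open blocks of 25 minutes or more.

Ximena → UTC: 05:00–09:45, 10:55–12:45, 13:15–13:45.
Beatriz → UTC: 05:55–07:10, 08:05–09:35.
Uma → UTC: 14:10–14:30, 15:50–17:00, 17:15–17:45, 18:20–18:35, 19:25–20:10.
Nikolai → UTC: 02:50–05:25, 07:30–09:00, 10:05–10:25, 10:40–11:00, 11:05–12:00.
Ximena ∩ Beatriz: 05:55–07:10, 08:05–09:35.
Ximena ∩ Beatriz ∩ Uma: (none).
Ximena ∩ Beatriz ∩ Uma ∩ Nikolai: (none).
Windows ≥ 25 min: (none).
That's 0 windows.

0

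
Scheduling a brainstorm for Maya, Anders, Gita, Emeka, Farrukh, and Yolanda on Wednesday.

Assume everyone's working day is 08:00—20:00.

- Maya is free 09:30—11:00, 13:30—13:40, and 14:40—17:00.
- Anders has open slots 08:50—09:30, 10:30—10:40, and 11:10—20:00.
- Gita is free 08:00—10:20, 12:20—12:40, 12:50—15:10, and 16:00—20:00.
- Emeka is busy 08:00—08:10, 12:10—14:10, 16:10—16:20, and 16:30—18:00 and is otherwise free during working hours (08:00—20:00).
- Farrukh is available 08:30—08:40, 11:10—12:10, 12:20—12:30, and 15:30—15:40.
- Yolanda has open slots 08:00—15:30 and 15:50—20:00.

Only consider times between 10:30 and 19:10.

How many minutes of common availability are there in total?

Emeka free within 08:00–20:00: 08:10–12:10, 14:10–16:10, 16:20–16:30, 18:00–20:00.
Maya ∩ Anders: 10:30–10:40, 13:30–13:40, 14:40–17:00.
Maya ∩ Anders ∩ Gita: 13:30–13:40, 14:40–15:10, 16:00–17:00.
Maya ∩ Anders ∩ Gita ∩ Emeka: 14:40–15:10, 16:00–16:10, 16:20–16:30.
Maya ∩ Anders ∩ Gita ∩ Emeka ∩ Farrukh: (none).
Maya ∩ Anders ∩ Gita ∩ Emeka ∩ Farrukh ∩ Yolanda: (none).
Restricted to 10:30–19:10: (none).
Total common minutes: 0.

0 minutes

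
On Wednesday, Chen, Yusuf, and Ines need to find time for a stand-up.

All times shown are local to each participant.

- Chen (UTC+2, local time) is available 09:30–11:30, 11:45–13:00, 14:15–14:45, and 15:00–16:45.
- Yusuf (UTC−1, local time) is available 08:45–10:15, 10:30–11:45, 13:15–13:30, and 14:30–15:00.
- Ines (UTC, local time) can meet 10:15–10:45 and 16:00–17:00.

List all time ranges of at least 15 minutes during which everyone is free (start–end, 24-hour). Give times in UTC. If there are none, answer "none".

Chen → UTC: 07:30–09:30, 09:45–11:00, 12:15–12:45, 13:00–14:45.
Yusuf → UTC: 09:45–11:15, 11:30–12:45, 14:15–14:30, 15:30–16:00.
Ines → UTC: 10:15–10:45, 16:00–17:00.
Chen ∩ Yusuf: 09:45–11:00, 12:15–12:45, 14:15–14:30.
Chen ∩ Yusuf ∩ Ines: 10:15–10:45.
Windows ≥ 15 min: 10:15–10:45.

10:15–10:45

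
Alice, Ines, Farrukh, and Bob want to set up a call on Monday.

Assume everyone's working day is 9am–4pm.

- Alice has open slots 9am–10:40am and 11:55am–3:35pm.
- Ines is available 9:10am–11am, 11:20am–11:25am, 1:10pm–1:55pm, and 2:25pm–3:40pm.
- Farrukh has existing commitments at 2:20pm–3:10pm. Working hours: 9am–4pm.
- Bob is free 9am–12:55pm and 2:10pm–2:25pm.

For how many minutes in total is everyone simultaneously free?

Farrukh free within 09:00–16:00: 09:00–14:20, 15:10–16:00.
Alice ∩ Ines: 09:10–10:40, 13:10–13:55, 14:25–15:35.
Alice ∩ Ines ∩ Farrukh: 09:10–10:40, 13:10–13:55, 15:10–15:35.
Alice ∩ Ines ∩ Farrukh ∩ Bob: 09:10–10:40.
Total common minutes: 90.

90 minutes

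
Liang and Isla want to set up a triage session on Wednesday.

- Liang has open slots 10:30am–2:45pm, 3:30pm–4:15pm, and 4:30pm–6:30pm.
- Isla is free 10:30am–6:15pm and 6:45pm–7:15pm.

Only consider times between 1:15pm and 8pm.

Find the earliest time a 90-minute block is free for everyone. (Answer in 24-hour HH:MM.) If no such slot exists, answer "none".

13:15

Liang ∩ Isla: 10:30–14:45, 15:30–16:15, 16:30–18:15.
Restricted to 13:15–20:00: 13:15–14:45, 15:30–16:15, 16:30–18:15.
Windows ≥ 90 min: 13:15–14:45, 16:30–18:15.
Earliest such window starts at 13:15.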